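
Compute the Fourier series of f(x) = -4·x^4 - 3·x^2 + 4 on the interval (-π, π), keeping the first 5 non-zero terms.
(-180 + 32·π^2)·cos(x) + (9 - 8·π^2)·cos(2·x) + (-28/27 + 32·π^2/9)·cos(3·x) - 2·π^2·cos(4·x) - 4·π^4/5 - π^2 + 4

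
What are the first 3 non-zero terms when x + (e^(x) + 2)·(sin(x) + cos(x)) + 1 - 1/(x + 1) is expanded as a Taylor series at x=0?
-x^2 + 6·x + 3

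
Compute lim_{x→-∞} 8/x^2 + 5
Evaluate the dominant behaviour as x → -∞; each term tends to a finite value or vanishes.
Limit = 5.

Final answer: 5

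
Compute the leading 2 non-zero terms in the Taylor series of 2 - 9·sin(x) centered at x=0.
2 - 9·x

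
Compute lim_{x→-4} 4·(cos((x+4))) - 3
Direct substitution at x = -4 gives 1.

Final answer: 1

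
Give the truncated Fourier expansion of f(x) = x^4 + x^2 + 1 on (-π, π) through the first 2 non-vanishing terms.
(44 - 8·π^2)·cos(x) + 1 + π^2/3 + π^4/5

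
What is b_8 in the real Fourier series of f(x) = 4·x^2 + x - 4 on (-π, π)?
b_8 = (1/π) ∫_{-π}^{π} f(x)·sin(8x) dx.
Evaluate the integral (use parity and integration by parts as needed): b_8 = -1/4.

Final answer: -1/4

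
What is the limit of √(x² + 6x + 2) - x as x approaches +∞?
This is an ∞ − ∞ indeterminate form.
Multiply and divide by the conjugate √(x²+6x + 2) + x; the x² terms cancel, leaving (6x + 2)/(√(x²+6x + 2)+x) → 6/2 = 3.
Limit = 3.

Final answer: 3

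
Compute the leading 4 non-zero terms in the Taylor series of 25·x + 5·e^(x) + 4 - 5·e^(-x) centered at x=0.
x^5/12 + 5·x^3/3 + 35·x + 4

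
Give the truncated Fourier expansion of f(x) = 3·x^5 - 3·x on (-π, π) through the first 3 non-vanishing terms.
(-120·π^2 + 6·π^4 + 714)·sin(x) + (-3·π^4 - 39/2 + 15·π^2)·sin(2·x) + (-40·π^2/9 + 26/27 + 2·π^4)·sin(3·x)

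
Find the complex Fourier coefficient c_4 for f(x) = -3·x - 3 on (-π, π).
Compute the real Fourier coefficients first: a_4 = 0, b_4 = 3/2.
Then c_4 = (a_4 − i·b_4)/2 = -3·i/4.

Final answer: -3·i/4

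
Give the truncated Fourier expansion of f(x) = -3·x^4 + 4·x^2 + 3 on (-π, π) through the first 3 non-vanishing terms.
(-160 + 24·π^2)·cos(x) + (13 - 6·π^2)·cos(2·x) - 3·π^4/5 + 3 + 4·π^2/3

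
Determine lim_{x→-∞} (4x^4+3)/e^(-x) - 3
The quotient is an ∞/∞ indeterminate form as x → -∞.
Compare growth rates of the dominant terms (exponentials ≫ polynomials ≫ logarithms), or apply L'Hôpital's rule; the quotient → 0.
Adding the constant: 0 - 3 = -3. Limit = -3.

Final answer: -3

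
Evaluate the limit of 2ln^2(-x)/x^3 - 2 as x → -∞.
The quotient is an ∞/∞ indeterminate form as x → -∞.
Compare growth rates of the dominant terms (exponentials ≫ polynomials ≫ logarithms), or apply L'Hôpital's rule; the quotient → 0.
Adding the constant: 0 - 2 = -2. Limit = -2.

Final answer: -2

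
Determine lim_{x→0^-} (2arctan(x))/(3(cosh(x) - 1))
Both numerator and denominator → 0 as x → 0^-; this is a 0/0 indeterminate form.
Expand each to leading order near x = 0: numerator ~ 2·x, denominator ~ 3·x^2/2.
The limit of the ratio is -∞.

Final answer: -∞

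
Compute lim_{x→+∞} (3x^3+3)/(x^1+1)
This is an ∞/∞ indeterminate form as x → +∞.
Divide numerator and denominator by x^3 and let the lower-order terms vanish; the numerator's degree 3 exceeds the denominator's degree 1, so the quotient diverges.
Limit = ∞.

Final answer: ∞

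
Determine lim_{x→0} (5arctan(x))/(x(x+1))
Both numerator and denominator → 0 as x → 0; this is a 0/0 indeterminate form.
Expand each to leading order near x = 0: numerator ~ 5·x, denominator ~ x.
The limit of the ratio is 5.

Final answer: 5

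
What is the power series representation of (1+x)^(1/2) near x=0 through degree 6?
-21·x^6/1024 + 7·x^5/256 - 5·x^4/128 + x^3/16 - x^2/8 + x/2 + 1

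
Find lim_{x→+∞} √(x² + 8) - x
This is an ∞ − ∞ indeterminate form.
Multiply and divide by the conjugate √(x²+8) + x; the x² terms cancel, leaving 8/(√(x²+8)+x) → 0.
Limit = 0.

Final answer: 0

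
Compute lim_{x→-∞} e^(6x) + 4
Evaluate the dominant behaviour as x → -∞; each term tends to a finite value or vanishes.
Limit = 4.

Final answer: 4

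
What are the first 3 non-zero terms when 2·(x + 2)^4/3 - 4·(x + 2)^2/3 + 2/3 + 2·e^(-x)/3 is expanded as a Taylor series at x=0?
15·x^2 + 46·x/3 + 20/3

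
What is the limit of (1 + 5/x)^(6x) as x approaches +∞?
As x → +∞: write (1 + 5/x)^(6x) = ((1 + 5/x)^x)^6 → (e^5)^6 = e^30.
Limit = e^(30).

Final answer: e^(30)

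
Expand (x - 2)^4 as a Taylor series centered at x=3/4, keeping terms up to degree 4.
625/256 - 125·(x - 3/4)/16 + 75·(x - 3/4)^2/8 - 5·(x - 3/4)^3 + (x - 3/4)^4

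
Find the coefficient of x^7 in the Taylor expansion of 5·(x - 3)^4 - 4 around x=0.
Expand to order 7: 5·(x - 3)^4 - 4 = 5·x^4 - 60·x^3 + 270·x^2 - 540·x + 401 + O(x^8).
The coefficient of x^7 is 0.

Final answer: 0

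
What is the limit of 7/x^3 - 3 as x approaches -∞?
Evaluate the dominant behaviour as x → -∞; each term tends to a finite value or vanishes.
Limit = -3.

Final answer: -3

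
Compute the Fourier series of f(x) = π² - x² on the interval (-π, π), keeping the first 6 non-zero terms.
4·cos(x) - cos(2·x) + 4·cos(3·x)/9 - cos(4·x)/4 + 4·cos(5·x)/25 + 2·π^2/3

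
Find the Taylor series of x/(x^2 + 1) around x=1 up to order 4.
1/2 - (x - 1)^2/4 + (x - 1)^3/4 - (x - 1)^4/8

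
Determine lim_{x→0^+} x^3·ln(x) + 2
The product is a 0·∞ indeterminate form at x → 0⁺.
Rewrite the product as ln(x) / x^(-3) and apply L'Hôpital, or use the standard hierarchy x^(-3) ≫ |ln x| as x → 0⁺.
The indeterminate product → 0, so the limit = 2.

Final answer: 2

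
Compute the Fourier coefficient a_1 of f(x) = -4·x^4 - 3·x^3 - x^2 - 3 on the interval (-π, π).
a_1 = (1/π) ∫_{-π}^{π} f(x)·cos(1x) dx.
Evaluate the integral (use parity and integration by parts as needed): a_1 = -188 + 32·π^2.

Final answer: -188 + 32·π^2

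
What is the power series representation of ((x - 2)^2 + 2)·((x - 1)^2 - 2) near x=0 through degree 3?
-6·x^3 + 13·x^2 - 8·x - 6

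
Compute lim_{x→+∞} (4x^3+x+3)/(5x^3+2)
This is an ∞/∞ indeterminate form as x → +∞.
Divide numerator and denominator by x^3 and let the lower-order terms vanish; the leading terms give 4/5.
Limit = 4/5.

Final answer: 4/5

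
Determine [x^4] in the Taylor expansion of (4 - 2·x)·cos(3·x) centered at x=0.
Expand to order 4: (4 - 2·x)·cos(3·x) = 27·x^4/2 + 9·x^3 - 18·x^2 - 2·x + 4 + O(x^5).
The coefficient of x^4 is 27/2.

Final answer: 27/2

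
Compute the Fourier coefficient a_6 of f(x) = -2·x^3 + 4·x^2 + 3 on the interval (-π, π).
a_6 = (1/π) ∫_{-π}^{π} f(x)·cos(6x) dx.
Evaluate the integral (use parity and integration by parts as needed): a_6 = 4/9.

Final answer: 4/9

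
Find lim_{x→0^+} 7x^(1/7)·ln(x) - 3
The product is a 0·∞ indeterminate form at x → 0⁺.
Rewrite the product as 7·ln(x) / x^(-1/7) and apply L'Hôpital, or use the standard hierarchy x^(-1/7) ≫ |ln x| as x → 0⁺.
The indeterminate product → 0, so the limit = -3.

Final answer: -3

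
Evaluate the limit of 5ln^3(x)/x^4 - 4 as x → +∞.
The quotient is an ∞/∞ indeterminate form as x → +∞.
The polynomial denominator x^4 dominates the logarithmic numerator (any positive power of x ≫ ln^3(x) as x → ∞), so the quotient → 0.
Adding the constant: 0 - 4 = -4. Limit = -4.

Final answer: -4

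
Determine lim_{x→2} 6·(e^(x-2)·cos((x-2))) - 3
Direct substitution at x = 2 gives 3.

Final answer: 3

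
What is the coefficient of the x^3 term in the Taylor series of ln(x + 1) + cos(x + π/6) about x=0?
Expand to order 3: ln(x + 1) + cos(x + π/6) = 5·x^3/12 + x^2·(-1/2 - √(3)/4) + x/2 + √(3)/2 + O(x^4).
The coefficient of x^3 is 5/12.

Final answer: 5/12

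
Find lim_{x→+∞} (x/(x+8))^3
As x → +∞: x/(x+8) = 1/(1 + 8/x) → 1, and the 3rd power of a limit-1 base also → 1.
Limit = 1.

Final answer: 1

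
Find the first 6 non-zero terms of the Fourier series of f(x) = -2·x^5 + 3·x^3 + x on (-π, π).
(-514 - 4·π^4 + 86·π^2)·sin(x) + (-13·π^2 + 37/2 + 2·π^4)·sin(2·x) + (-4·π^4/3 - 214/81 + 134·π^2/27)·sin(3·x) + (-11·π^2/4 + 17/32 + π^4)·sin(4·x) + (-4·π^4/5 - 26/625 + 46·π^2/25)·sin(5·x) + (-37·π^2/27 - 17/162 + 2·π^4/3)·sin(6·x)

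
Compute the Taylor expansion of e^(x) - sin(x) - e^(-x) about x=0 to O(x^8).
x^7/1680 + x^5/120 + x^3/2 + x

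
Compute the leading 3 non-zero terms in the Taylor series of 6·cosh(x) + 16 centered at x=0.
x^4/4 + 3·x^2 + 22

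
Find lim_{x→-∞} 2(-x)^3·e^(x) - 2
The product is a 0·∞ indeterminate form at x → -∞.
Rewrite the product as 2(-x)^3 / e^(-x) (an ∞/∞ form) and apply L'Hôpital, or use the standard hierarchy e^(|x|) ≫ |(-x)^3| as x → -∞.
The indeterminate product → 0, so the limit = -2.

Final answer: -2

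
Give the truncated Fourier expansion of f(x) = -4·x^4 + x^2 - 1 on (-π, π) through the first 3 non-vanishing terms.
(-196 + 32·π^2)·cos(x) + (13 - 8·π^2)·cos(2·x) - 4·π^4/5 - 1 + π^2/3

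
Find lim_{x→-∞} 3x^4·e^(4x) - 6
The product is a 0·∞ indeterminate form at x → -∞.
Rewrite the product as 3x^4 / e^(-4x) (an ∞/∞ form) and apply L'Hôpital, or use the standard hierarchy e^(4|x|) ≫ |x^4| as x → -∞.
The indeterminate product → 0, so the limit = -6.

Final answer: -6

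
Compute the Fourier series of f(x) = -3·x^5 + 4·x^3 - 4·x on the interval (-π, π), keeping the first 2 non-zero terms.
(-776 - 6·π^4 + 128·π^2)·sin(x) + (-19·π^2 + 65/2 + 3·π^4)·sin(2·x)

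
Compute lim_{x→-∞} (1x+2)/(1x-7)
Evaluate the dominant behaviour as x → -∞; each term tends to a finite value or vanishes.
Limit = 1.

Final answer: 1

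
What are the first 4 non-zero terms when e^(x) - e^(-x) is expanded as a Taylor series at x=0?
x^7/2520 + x^5/60 + x^3/3 + 2·x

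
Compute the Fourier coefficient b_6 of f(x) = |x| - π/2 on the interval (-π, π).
b_6 = (1/π) ∫_{-π}^{π} f(x)·sin(6x) dx.
Evaluate the integral (use parity and integration by parts as needed): b_6 = 0.

Final answer: 0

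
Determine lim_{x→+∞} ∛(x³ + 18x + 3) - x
This is an ∞ − ∞ indeterminate form.
Multiply by (A² + AB + B²)/(A² + AB + B²) where A = ∛(x³+18x + 3), B = x to use A³ − B³ = (A−B)(A²+AB+B²); the x³ terms cancel, leaving (18x + 3)/(A²+AB+B²) with denominator ~ 3x², so the limit is 0.
Limit = 0.

Final answer: 0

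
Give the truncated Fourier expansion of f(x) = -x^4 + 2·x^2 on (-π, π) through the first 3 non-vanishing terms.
(-56 + 8·π^2)·cos(x) + (5 - 2·π^2)·cos(2·x) - π^4/5 + 2·π^2/3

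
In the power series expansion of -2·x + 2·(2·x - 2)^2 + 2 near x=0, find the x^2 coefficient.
Expand to order 2: -2·x + 2·(2·x - 2)^2 + 2 = 8·x^2 - 18·x + 10 + O(x^3).
The coefficient of x^2 is 8.

Final answer: 8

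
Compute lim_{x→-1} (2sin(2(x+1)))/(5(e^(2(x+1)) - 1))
Both numerator and denominator → 0 as x → -1; this is a 0/0 indeterminate form.
Expand each to leading order near x = -1: numerator ~ 4·(x + 1), denominator ~ 10·(x + 1).
The limit of the ratio is 2/5.

Final answer: 2/5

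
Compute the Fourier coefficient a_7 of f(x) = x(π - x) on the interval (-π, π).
a_7 = (1/π) ∫_{-π}^{π} f(x)·cos(7x) dx.
Evaluate the integral (use parity and integration by parts as needed): a_7 = 4/49.

Final answer: 4/49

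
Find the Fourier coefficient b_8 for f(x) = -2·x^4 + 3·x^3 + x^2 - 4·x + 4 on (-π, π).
b_8 = (1/π) ∫_{-π}^{π} f(x)·sin(8x) dx.
Evaluate the integral (use parity and integration by parts as needed): b_8 = 137/128 - 3·π^2/4.

Final answer: 137/128 - 3·π^2/4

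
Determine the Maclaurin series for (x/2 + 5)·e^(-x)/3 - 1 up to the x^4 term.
x^4/24 - 7·x^3/36 + 2·x^2/3 - 3·x/2 + 2/3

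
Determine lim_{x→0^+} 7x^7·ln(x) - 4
The product is a 0·∞ indeterminate form at x → 0⁺.
Rewrite the product as 7·ln(x) / x^(-7) and apply L'Hôpital, or use the standard hierarchy x^(-7) ≫ |ln x| as x → 0⁺.
The indeterminate product → 0, so the limit = -4.

Final answer: -4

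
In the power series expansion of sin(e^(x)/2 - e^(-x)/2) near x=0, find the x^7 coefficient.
-1/90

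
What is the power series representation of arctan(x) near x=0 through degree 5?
x^5/5 - x^3/3 + x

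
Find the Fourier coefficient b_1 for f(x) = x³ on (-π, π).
b_1 = (1/π) ∫_{-π}^{π} f(x)·sin(1x) dx.
Evaluate the integral (use parity and integration by parts as needed): b_1 = -12 + 2·π^2.

Final answer: -12 + 2·π^2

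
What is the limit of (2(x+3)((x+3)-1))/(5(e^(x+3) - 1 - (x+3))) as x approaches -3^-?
Both numerator and denominator → 0 as x → -3^-; this is a 0/0 indeterminate form.
Expand each to leading order near x = -3: numerator ~ -2·(x + 3), denominator ~ 5·(x + 3)^2/2.
The limit of the ratio is ∞.

Final answer: ∞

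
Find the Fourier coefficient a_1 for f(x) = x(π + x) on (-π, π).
a_1 = (1/π) ∫_{-π}^{π} f(x)·cos(1x) dx.
Evaluate the integral (use parity and integration by parts as needed): a_1 = -4.

Final answer: -4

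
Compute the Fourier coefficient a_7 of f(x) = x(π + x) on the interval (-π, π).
a_7 = (1/π) ∫_{-π}^{π} f(x)·cos(7x) dx.
Evaluate the integral (use parity and integration by parts as needed): a_7 = -4/49.

Final answer: -4/49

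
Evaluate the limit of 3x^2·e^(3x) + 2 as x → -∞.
The product is a 0·∞ indeterminate form at x → -∞.
Rewrite the product as 3x^2 / e^(-3x) (an ∞/∞ form) and apply L'Hôpital, or use the standard hierarchy e^(3|x|) ≫ |x^2| as x → -∞.
The indeterminate product → 0, so the limit = 2.

Final answer: 2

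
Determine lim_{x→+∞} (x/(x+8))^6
As x → +∞: x/(x+8) = 1/(1 + 8/x) → 1, and the 6th power of a limit-1 base also → 1.
Limit = 1.

Final answer: 1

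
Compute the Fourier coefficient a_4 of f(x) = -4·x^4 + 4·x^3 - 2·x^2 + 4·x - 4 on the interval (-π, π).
a_4 = (1/π) ∫_{-π}^{π} f(x)·cos(4x) dx.
Evaluate the integral (use parity and integration by parts as needed): a_4 = 1/4 - 2·π^2.

Final answer: 1/4 - 2·π^2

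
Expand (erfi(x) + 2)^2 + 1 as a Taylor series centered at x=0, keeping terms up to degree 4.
8·x^4/(3·π) + 8·x^3/(3·√(π)) + 4·x^2/π + 8·x/√(π) + 5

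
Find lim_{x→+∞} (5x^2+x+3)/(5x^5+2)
This is an ∞/∞ indeterminate form as x → +∞.
Divide numerator and denominator by x^5 and let the lower-order terms vanish; the numerator's degree 2 is below the denominator's degree 5, so the quotient → 0.
Limit = 0.

Final answer: 0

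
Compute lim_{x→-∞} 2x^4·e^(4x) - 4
The product is a 0·∞ indeterminate form at x → -∞.
Rewrite the product as 2x^4 / e^(-4x) (an ∞/∞ form) and apply L'Hôpital, or use the standard hierarchy e^(4|x|) ≫ |x^4| as x → -∞.
The indeterminate product → 0, so the limit = -4.

Final answer: -4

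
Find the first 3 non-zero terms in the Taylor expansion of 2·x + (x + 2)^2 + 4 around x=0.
x^2 + 6·x + 8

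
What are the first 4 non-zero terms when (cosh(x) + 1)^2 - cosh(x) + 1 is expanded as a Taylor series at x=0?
11·x^6/240 + 3·x^4/8 + 3·x^2/2 + 4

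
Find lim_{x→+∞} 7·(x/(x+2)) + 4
Evaluate the dominant behaviour as x → +∞; each term tends to a finite value or vanishes.
Limit = 11.

Final answer: 11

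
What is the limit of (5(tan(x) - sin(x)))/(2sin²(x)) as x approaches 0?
Both numerator and denominator → 0 as x → 0; this is a 0/0 indeterminate form.
Expand each to leading order near x = 0: numerator ~ 5·x^3/2, denominator ~ 2·x^2.
The limit of the ratio is 0.

Final answer: 0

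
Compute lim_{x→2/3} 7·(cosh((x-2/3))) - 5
Direct substitution at x = 2/3 gives 2.

Final answer: 2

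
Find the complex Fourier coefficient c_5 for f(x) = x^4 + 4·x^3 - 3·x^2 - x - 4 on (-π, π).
Compute the real Fourier coefficients first: a_5 = 348/625 - 8·π^2/25, b_5 = -98/125 + 8·π^2/5.
Then c_5 = (a_5 − i·b_5)/2 = -4·π^2/25 + 174/625 - 4·i·π^2/5 + 49·i/125.

Final answer: -4·π^2/25 + 174/625 - 4·i·π^2/5 + 49·i/125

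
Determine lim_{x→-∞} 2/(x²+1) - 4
Evaluate the dominant behaviour as x → -∞; each term tends to a finite value or vanishes.
Limit = -4.

Final answer: -4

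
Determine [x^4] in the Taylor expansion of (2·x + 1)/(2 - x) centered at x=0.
Expand to order 4: (2·x + 1)/(2 - x) = 5·x^4/32 + 5·x^3/16 + 5·x^2/8 + 5·x/4 + 1/2 + O(x^5).
The coefficient of x^4 is 5/32.

Final answer: 5/32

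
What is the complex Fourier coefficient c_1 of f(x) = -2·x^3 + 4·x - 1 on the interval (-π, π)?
Compute the real Fourier coefficients first: a_1 = 0, b_1 = 32 - 4·π^2.
Then c_1 = (a_1 − i·b_1)/2 = -16·i + 2·i·π^2.

Final answer: -16·i + 2·i·π^2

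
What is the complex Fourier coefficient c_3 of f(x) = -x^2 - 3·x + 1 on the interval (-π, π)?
Compute the real Fourier coefficients first: a_3 = 4/9, b_3 = -2.
Then c_3 = (a_3 − i·b_3)/2 = 2/9 + i.

Final answer: 2/9 + i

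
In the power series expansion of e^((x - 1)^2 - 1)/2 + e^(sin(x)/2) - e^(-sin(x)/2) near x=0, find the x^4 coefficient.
19/12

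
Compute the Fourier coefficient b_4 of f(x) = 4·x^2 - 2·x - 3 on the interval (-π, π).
b_4 = (1/π) ∫_{-π}^{π} f(x)·sin(4x) dx.
Evaluate the integral (use parity and integration by parts as needed): b_4 = 1.

Final answer: 1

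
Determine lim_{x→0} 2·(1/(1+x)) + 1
Direct substitution at x = 0 gives 3.

Final answer: 3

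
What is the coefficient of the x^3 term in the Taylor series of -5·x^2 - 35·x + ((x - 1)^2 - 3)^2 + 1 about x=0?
Expand to order 3: -5·x^2 - 35·x + ((x - 1)^2 - 3)^2 + 1 = -4·x^3 - 5·x^2 - 27·x + 5 + O(x^4).
The coefficient of x^3 is -4.

Final answer: -4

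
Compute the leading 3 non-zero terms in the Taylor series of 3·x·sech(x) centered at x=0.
5·x^5/8 - 3·x^3/2 + 3·x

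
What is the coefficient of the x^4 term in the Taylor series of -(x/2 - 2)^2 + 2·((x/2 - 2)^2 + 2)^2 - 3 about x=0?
Expand to order 4: -(x/2 - 2)^2 + 2·((x/2 - 2)^2 + 2)^2 - 3 = x^4/8 - 2·x^3 + 55·x^2/4 - 46·x + 65 + O(x^5).
The coefficient of x^4 is 1/8.

Final answer: 1/8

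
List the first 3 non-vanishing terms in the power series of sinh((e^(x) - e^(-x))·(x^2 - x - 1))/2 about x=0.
x^3/6 - x^2 - x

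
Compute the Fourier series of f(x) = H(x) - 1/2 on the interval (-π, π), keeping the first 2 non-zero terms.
2·sin(x)/π + 2·sin(3·x)/(3·π)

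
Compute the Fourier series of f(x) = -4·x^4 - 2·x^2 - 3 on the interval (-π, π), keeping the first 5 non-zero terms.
(-184 + 32·π^2)·cos(x) + (10 - 8·π^2)·cos(2·x) + (-40/27 + 32·π^2/9)·cos(3·x) + (1/4 - 2·π^2)·cos(4·x) - 4·π^4/5 - 2·π^2/3 - 3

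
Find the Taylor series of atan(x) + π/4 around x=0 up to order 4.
-x^3/3 + x + π/4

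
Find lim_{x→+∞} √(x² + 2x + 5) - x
This is an ∞ − ∞ indeterminate form.
Multiply and divide by the conjugate √(x²+2x + 5) + x; the x² terms cancel, leaving (2x + 5)/(√(x²+2x + 5)+x) → 2/2 = 1.
Limit = 1.

Final answer: 1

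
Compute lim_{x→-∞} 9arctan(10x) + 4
Evaluate the dominant behaviour as x → -∞; each term tends to a finite value or vanishes.
Limit = 4 - 9·π/2.

Final answer: 4 - 9·π/2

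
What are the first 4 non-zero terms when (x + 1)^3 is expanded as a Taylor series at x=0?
x^3 + 3·x^2 + 3·x + 1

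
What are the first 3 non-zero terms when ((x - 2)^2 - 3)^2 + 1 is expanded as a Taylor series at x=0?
18·x^2 - 8·x + 2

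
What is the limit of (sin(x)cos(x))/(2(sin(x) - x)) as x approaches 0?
Both numerator and denominator → 0 as x → 0; this is a 0/0 indeterminate form.
Expand each to leading order near x = 0: numerator ~ x, denominator ~ -x^3/3.
The limit of the ratio is -∞.

Final answer: -∞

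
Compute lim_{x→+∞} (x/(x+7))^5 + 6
As x → +∞: x/(x+7) = 1/(1 + 7/x) → 1, and the 5th power of a limit-1 base also → 1; with the additive constant, 1 + 6 = 7.
Limit = 7.

Final answer: 7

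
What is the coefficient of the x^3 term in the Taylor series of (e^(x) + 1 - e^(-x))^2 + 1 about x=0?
Expand to order 3: (e^(x) + 1 - e^(-x))^2 + 1 = 2·x^3/3 + 4·x^2 + 4·x + 2 + O(x^4).
The coefficient of x^3 is 2/3.

Final answer: 2/3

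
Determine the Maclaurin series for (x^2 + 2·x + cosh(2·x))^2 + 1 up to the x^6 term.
188·x^6/45 + 8·x^5/3 + 31·x^4/3 + 12·x^3 + 10·x^2 + 4·x + 2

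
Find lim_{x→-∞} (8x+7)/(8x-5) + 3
Evaluate the dominant behaviour as x → -∞; each term tends to a finite value or vanishes.
Limit = 4.

Final answer: 4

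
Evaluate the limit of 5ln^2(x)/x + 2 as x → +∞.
The quotient is an ∞/∞ indeterminate form as x → +∞.
The polynomial denominator x dominates the logarithmic numerator (any positive power of x ≫ ln^2(x) as x → ∞), so the quotient → 0.
Adding the constant: 0 + 2 = 2. Limit = 2.

Final answer: 2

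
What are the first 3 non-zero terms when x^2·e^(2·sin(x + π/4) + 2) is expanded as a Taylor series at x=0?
x^4·(-√(2)·e^(√(2) + 2)/2 + e^(√(2) + 2)) + √(2)·x^3·e^(√(2) + 2) + x^2·e^(√(2) + 2)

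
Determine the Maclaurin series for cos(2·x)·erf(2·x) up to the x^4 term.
-40·x^3/(3·√(π)) + 4·x/√(π)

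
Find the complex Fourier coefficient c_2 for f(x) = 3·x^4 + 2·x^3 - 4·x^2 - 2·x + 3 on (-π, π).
Compute the real Fourier coefficients first: a_2 = -13 + 6·π^2, b_2 = 5 - 2·π^2.
Then c_2 = (a_2 − i·b_2)/2 = -13/2 + 3·π^2 - 5·i/2 + i·π^2.

Final answer: -13/2 + 3·π^2 - 5·i/2 + i·π^2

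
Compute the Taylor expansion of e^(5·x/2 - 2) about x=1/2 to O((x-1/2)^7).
e^(-3/4) + 5·e^(-3/4)·(x - 1/2)/2 + 25·e^(-3/4)·(x - 1/2)^2/8 + 125·e^(-3/4)·(x - 1/2)^3/48 + 625·e^(-3/4)·(x - 1/2)^4/384 + 625·e^(-3/4)·(x - 1/2)^5/768 + 3125·e^(-3/4)·(x - 1/2)^6/9216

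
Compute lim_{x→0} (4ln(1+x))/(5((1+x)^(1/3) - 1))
Both numerator and denominator → 0 as x → 0; this is a 0/0 indeterminate form.
Expand each to leading order near x = 0: numerator ~ 4·x, denominator ~ 5·x/3.
The limit of the ratio is 12/5.

Final answer: 12/5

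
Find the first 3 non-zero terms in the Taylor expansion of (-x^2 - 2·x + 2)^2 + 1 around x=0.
4·x^3 - 8·x + 5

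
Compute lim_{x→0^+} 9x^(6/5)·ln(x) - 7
The product is a 0·∞ indeterminate form at x → 0⁺.
Rewrite the product as 9·ln(x) / x^(-6/5) and apply L'Hôpital, or use the standard hierarchy x^(-6/5) ≫ |ln x| as x → 0⁺.
The indeterminate product → 0, so the limit = -7.

Final answer: -7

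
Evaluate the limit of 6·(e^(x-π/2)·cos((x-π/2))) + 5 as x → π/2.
Direct substitution at x = π/2 gives 11.

Final answer: 11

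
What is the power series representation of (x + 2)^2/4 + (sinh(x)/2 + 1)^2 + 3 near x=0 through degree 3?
x^3/6 + x^2/2 + 2·x + 5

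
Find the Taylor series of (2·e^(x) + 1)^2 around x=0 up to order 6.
13·x^6/36 + 11·x^5/10 + 17·x^4/6 + 6·x^3 + 10·x^2 + 12·x + 9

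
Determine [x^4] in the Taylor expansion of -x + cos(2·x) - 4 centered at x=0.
Expand to order 4: -x + cos(2·x) - 4 = 2·x^4/3 - 2·x^2 - x - 3 + O(x^5).
The coefficient of x^4 is 2/3.

Final answer: 2/3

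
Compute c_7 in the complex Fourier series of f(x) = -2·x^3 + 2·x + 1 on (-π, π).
Compute the real Fourier coefficients first: a_7 = 0, b_7 = 220/343 - 4·π^2/7.
Then c_7 = (a_7 − i·b_7)/2 = -110·i/343 + 2·i·π^2/7.

Final answer: -110·i/343 + 2·i·π^2/7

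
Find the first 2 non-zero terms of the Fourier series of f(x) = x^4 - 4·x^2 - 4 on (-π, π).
(64 - 8·π^2)·cos(x) - 4·π^2/3 - 4 + π^4/5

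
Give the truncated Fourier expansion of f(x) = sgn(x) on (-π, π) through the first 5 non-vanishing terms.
4·sin(x)/π + 4·sin(3·x)/(3·π) + 4·sin(5·x)/(5·π) + 4·sin(7·x)/(7·π) + 4·sin(9·x)/(9·π)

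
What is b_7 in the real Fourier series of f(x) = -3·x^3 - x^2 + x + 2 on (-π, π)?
b_7 = (1/π) ∫_{-π}^{π} f(x)·sin(7x) dx.
Evaluate the integral (use parity and integration by parts as needed): b_7 = 134/343 - 6·π^2/7.

Final answer: 134/343 - 6·π^2/7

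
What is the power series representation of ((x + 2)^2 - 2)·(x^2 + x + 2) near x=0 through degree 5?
x^4 + 5·x^3 + 8·x^2 + 10·x + 4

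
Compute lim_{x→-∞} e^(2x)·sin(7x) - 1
Evaluate the dominant behaviour as x → -∞; each term tends to a finite value or vanishes.
Limit = -1.

Final answer: -1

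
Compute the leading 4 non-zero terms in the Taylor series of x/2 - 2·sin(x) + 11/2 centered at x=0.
-x^5/60 + x^3/3 - 3·x/2 + 11/2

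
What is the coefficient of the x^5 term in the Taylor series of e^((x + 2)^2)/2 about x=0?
53·e^(4)/5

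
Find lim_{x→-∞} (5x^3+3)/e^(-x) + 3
The quotient is an ∞/∞ indeterminate form as x → -∞.
Compare growth rates of the dominant terms (exponentials ≫ polynomials ≫ logarithms), or apply L'Hôpital's rule; the quotient → 0.
Adding the constant: 0 + 3 = 3. Limit = 3.

Final answer: 3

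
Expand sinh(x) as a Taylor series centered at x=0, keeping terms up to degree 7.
x^7/5040 + x^5/120 + x^3/6 + x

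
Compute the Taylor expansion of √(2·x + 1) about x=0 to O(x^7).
-21·x^6/16 + 7·x^5/8 - 5·x^4/8 + x^3/2 - x^2/2 + x + 1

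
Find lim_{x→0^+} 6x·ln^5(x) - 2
The product is a 0·∞ indeterminate form at x → 0⁺.
Rewrite the product as 6·ln^5(x) / x^(-1) and apply L'Hôpital, or use the standard hierarchy x^(-1) ≫ |ln x|^5 as x → 0⁺.
The indeterminate product → 0, so the limit = -2.

Final answer: -2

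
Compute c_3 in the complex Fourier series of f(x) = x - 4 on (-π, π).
Compute the real Fourier coefficients first: a_3 = 0, b_3 = 2/3.
Then c_3 = (a_3 − i·b_3)/2 = -i/3.

Final answer: -i/3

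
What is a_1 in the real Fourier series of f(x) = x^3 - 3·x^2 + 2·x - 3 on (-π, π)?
a_1 = (1/π) ∫_{-π}^{π} f(x)·cos(1x) dx.
Evaluate the integral (use parity and integration by parts as needed): a_1 = 12.

Final answer: 12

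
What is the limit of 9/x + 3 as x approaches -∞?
Evaluate the dominant behaviour as x → -∞; each term tends to a finite value or vanishes.
Limit = 3.

Final answer: 3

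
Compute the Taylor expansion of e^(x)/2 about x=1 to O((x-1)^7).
e/2 + e·(x - 1)/2 + e·(x - 1)^2/4 + e·(x - 1)^3/12 + e·(x - 1)^4/48 + e·(x - 1)^5/240 + e·(x - 1)^6/1440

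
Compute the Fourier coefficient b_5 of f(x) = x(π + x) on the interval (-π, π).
b_5 = (1/π) ∫_{-π}^{π} f(x)·sin(5x) dx.
Evaluate the integral (use parity and integration by parts as needed): b_5 = 2·π/5.

Final answer: 2·π/5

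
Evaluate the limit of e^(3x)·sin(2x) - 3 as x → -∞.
Evaluate the dominant behaviour as x → -∞; each term tends to a finite value or vanishes.
Limit = -3.

Final answer: -3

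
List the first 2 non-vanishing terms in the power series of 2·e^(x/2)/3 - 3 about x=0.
x/3 - 7/3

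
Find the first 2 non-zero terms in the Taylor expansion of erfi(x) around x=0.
2·x^3/(3·√(π)) + 2·x/√(π)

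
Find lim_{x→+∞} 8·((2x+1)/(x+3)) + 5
Evaluate the dominant behaviour as x → +∞; each term tends to a finite value or vanishes.
Limit = 21.

Final answer: 21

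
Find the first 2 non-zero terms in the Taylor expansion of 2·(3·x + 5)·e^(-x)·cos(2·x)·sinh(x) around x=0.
-4·x^2 + 10·x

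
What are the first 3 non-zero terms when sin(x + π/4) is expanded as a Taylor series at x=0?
-√(2)·x^2/4 + √(2)·x/2 + √(2)/2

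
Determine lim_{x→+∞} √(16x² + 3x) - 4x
As x → +∞: multiply by the conjugate to get (3x)/(√(16x²+3x)+4x); the denominator ~ 8x, so the limit is 3/8.
Limit = 3/8.

Final answer: 3/8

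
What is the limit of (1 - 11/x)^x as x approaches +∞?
As x → +∞: this is the defining limit (1 - 11/x)^x → e^(-11).
Limit = e^(-11).

Final answer: e^(-11)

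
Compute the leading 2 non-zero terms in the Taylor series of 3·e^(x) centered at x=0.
3·x + 3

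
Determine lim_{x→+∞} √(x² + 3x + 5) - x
This is an ∞ − ∞ indeterminate form.
Multiply and divide by the conjugate √(x²+3x + 5) + x; the x² terms cancel, leaving (3x + 5)/(√(x²+3x + 5)+x) → 3/2.
Limit = 3/2.

Final answer: 3/2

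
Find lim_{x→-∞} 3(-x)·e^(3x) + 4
The product is a 0·∞ indeterminate form at x → -∞.
Rewrite the product as 3(-x) / e^(-3x) (an ∞/∞ form) and apply L'Hôpital, or use the standard hierarchy e^(3|x|) ≫ |(-x)| as x → -∞.
The indeterminate product → 0, so the limit = 4.

Final answer: 4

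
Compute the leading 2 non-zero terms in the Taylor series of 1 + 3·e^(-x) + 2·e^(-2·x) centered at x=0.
6 - 7·x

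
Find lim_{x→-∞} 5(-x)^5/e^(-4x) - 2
The quotient is an ∞/∞ indeterminate form as x → -∞.
Compare growth rates of the dominant terms (exponentials ≫ polynomials ≫ logarithms), or apply L'Hôpital's rule; the quotient → 0.
Adding the constant: 0 - 2 = -2. Limit = -2.

Final answer: -2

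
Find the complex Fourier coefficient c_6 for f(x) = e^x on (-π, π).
Compute the real Fourier coefficients first: a_6 = (-1 + e^(2·π))·e^(-π)/(37·π), b_6 = (6 - 6·e^(2·π))·e^(-π)/(37·π).
Then c_6 = (a_6 − i·b_6)/2 = -e^(-π)/(74·π) + e^(π)/(74·π) - 3·i·e^(-π)/(37·π) + 3·i·e^(π)/(37·π).

Final answer: -e^(-π)/(74·π) + e^(π)/(74·π) - 3·i·e^(-π)/(37·π) + 3·i·e^(π)/(37·π)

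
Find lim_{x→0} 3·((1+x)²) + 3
Direct substitution at x = 0 gives 6.

Final answer: 6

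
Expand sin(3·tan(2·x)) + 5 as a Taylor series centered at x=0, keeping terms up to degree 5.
-332·x^5/5 - 28·x^3 + 6·x + 5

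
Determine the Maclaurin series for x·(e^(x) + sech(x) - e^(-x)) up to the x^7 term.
-61·x^7/720 + x^6/60 + 5·x^5/24 + x^4/3 - x^3/2 + 2·x^2 + x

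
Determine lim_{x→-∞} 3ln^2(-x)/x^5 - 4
The quotient is an ∞/∞ indeterminate form as x → -∞.
Compare growth rates of the dominant terms (exponentials ≫ polynomials ≫ logarithms), or apply L'Hôpital's rule; the quotient → 0.
Adding the constant: 0 - 4 = -4. Limit = -4.

Final answer: -4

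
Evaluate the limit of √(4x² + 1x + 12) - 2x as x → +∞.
As x → +∞: multiply by the conjugate to get (1x+12)/(√(4x²+1x+12)+2x); the denominator ~ 4x, so the limit is 1/4.
Limit = 1/4.

Final answer: 1/4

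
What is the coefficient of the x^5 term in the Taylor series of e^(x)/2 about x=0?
Expand to order 5: e^(x)/2 = x^5/240 + x^4/48 + x^3/12 + x^2/4 + x/2 + 1/2 + O(x^6).
The coefficient of x^5 is 1/240.

Final answer: 1/240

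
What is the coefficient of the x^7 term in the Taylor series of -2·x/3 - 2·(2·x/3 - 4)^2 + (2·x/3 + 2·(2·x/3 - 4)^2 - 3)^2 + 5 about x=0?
Expand to order 7: -2·x/3 - 2·(2·x/3 - 4)^2 + (2·x/3 + 2·(2·x/3 - 4)^2 - 3)^2 + 5 = 64·x^4/81 - 160·x^3/9 + 452·x^2/3 - 570·x + 814 + O(x^8).
The coefficient of x^7 is 0.

Final answer: 0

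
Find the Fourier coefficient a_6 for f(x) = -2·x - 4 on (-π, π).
a_6 = (1/π) ∫_{-π}^{π} f(x)·cos(6x) dx.
Evaluate the integral (use parity and integration by parts as needed): a_6 = 0.

Final answer: 0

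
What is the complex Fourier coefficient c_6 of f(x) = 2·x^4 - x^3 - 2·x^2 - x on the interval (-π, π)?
Compute the real Fourier coefficients first: a_6 = -8/27 + 4·π^2/9, b_6 = 5/18 + π^2/3.
Then c_6 = (a_6 − i·b_6)/2 = -4/27 + 2·π^2/9 - i·π^2/6 - 5·i/36.

Final answer: -4/27 + 2·π^2/9 - i·π^2/6 - 5·i/36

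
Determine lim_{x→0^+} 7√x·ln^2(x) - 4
The product is a 0·∞ indeterminate form at x → 0⁺.
Rewrite the product as 7·ln^2(x) / x^(-1/2) and apply L'Hôpital, or use the standard hierarchy x^(-1/2) ≫ |ln x|^2 as x → 0⁺.
The indeterminate product → 0, so the limit = -4.

Final answer: -4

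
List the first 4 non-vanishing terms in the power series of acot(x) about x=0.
-x^5/5 + x^3/3 - x + π/2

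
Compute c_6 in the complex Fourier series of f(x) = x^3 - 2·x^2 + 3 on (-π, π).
Compute the real Fourier coefficients first: a_6 = -2/9, b_6 = 1/18 - π^2/3.
Then c_6 = (a_6 − i·b_6)/2 = -1/9 - i/36 + i·π^2/6.

Final answer: -1/9 - i/36 + i·π^2/6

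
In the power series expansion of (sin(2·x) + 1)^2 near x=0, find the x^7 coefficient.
Expand to order 7: (sin(2·x) + 1)^2 = -16·x^7/315 + 128·x^6/45 + 8·x^5/15 - 16·x^4/3 - 8·x^3/3 + 4·x^2 + 4·x + 1 + O(x^8).
The coefficient of x^7 is -16/315.

Final answer: -16/315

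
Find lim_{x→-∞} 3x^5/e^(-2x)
This is an ∞/∞ indeterminate form as x → -∞.
Compare growth rates of the dominant terms (exponentials ≫ polynomials ≫ logarithms), or apply L'Hôpital's rule; the quotient → 0.
Limit = 0.

Final answer: 0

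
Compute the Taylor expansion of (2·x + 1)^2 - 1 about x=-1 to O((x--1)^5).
-4·(x + 1) + 4·(x + 1)^2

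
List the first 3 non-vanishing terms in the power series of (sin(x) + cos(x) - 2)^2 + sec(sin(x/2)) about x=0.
17·x^2/8 - 2·x + 2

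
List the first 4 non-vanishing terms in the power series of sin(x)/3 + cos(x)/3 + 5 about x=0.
-x^3/18 - x^2/6 + x/3 + 16/3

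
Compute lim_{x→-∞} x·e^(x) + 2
The product is a 0·∞ indeterminate form at x → -∞.
Rewrite the product as x / e^(-x) (an ∞/∞ form) and apply L'Hôpital, or use the standard hierarchy e^(|x|) ≫ |x| as x → -∞.
The indeterminate product → 0, so the limit = 2.

Final answer: 2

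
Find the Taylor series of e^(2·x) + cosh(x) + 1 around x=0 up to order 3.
4·x^3/3 + 5·x^2/2 + 2·x + 3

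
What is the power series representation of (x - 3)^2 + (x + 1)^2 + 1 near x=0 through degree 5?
2·x^2 - 4·x + 11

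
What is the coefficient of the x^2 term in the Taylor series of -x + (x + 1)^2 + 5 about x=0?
Expand to order 2: -x + (x + 1)^2 + 5 = x^2 + x + 6 + O(x^3).
The coefficient of x^2 is 1.

Final answer: 1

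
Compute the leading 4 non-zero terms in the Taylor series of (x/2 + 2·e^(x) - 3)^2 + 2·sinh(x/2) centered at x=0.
35·x^3/8 + 17·x^2/4 - 4·x + 1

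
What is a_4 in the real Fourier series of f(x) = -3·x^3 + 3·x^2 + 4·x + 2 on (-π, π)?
a_4 = (1/π) ∫_{-π}^{π} f(x)·cos(4x) dx.
Evaluate the integral (use parity and integration by parts as needed): a_4 = 3/4.

Final answer: 3/4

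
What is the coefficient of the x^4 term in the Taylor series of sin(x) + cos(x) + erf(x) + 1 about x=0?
Expand to order 4: sin(x) + cos(x) + erf(x) + 1 = x^4/24 + x^3·(-2/(3·√(π)) - 1/6) - x^2/2 + x·(1 + 2/√(π)) + 2 + O(x^5).
The coefficient of x^4 is 1/24.

Final answer: 1/24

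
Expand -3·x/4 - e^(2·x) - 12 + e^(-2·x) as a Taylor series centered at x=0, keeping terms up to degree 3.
-8·x^3/3 - 19·x/4 - 12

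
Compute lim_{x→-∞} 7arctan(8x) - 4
Evaluate the dominant behaviour as x → -∞; each term tends to a finite value or vanishes.
Limit = -7·π/2 - 4.

Final answer: -7·π/2 - 4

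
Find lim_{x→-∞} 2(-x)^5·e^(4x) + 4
The product is a 0·∞ indeterminate form at x → -∞.
Rewrite the product as 2(-x)^5 / e^(-4x) (an ∞/∞ form) and apply L'Hôpital, or use the standard hierarchy e^(4|x|) ≫ |(-x)^5| as x → -∞.
The indeterminate product → 0, so the limit = 4.

Final answer: 4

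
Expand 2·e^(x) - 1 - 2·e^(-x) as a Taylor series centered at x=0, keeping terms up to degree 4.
2·x^3/3 + 4·x - 1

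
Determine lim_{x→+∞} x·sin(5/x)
As x → +∞: let u = 5/x → 0⁺; then x·sin(5/x) = 5·sin(u)/u → 5·1 = 5.
Limit = 5.

Final answer: 5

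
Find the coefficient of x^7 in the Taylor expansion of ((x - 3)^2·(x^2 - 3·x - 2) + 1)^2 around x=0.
Expand to order 7: ((x - 3)^2·(x^2 - 3·x - 2) + 1)^2 = -18·x^7 + 131·x^6 - 480·x^5 + 861·x^4 - 444·x^3 - 625·x^2 + 510·x + 289 + O(x^8).
The coefficient of x^7 is -18.

Final answer: -18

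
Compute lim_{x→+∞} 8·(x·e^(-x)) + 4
Evaluate the dominant behaviour as x → +∞; each term tends to a finite value or vanishes.
Limit = 4.

Final answer: 4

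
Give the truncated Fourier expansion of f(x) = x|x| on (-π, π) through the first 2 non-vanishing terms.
(-8 + 2·π^2)·sin(x)/π - π·sin(2·x)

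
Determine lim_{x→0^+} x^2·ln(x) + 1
The product is a 0·∞ indeterminate form at x → 0⁺.
Rewrite the product as ln(x) / x^(-2) and apply L'Hôpital, or use the standard hierarchy x^(-2) ≫ |ln x| as x → 0⁺.
The indeterminate product → 0, so the limit = 1.

Final answer: 1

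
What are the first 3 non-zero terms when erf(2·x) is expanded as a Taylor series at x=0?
32·x^5/(5·√(π)) - 16·x^3/(3·√(π)) + 4·x/√(π)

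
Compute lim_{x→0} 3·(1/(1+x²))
Direct substitution at x = 0 gives 3.

Final answer: 3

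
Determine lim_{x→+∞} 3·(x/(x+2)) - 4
Evaluate the dominant behaviour as x → +∞; each term tends to a finite value or vanishes.
Limit = -1.

Final answer: -1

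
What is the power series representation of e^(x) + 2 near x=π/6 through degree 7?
e^(π/6) + 2 + e^(π/6)·(x - π/6) + e^(π/6)·(x - π/6)^2/2 + e^(π/6)·(x - π/6)^3/6 + e^(π/6)·(x - π/6)^4/24 + e^(π/6)·(x - π/6)^5/120 + e^(π/6)·(x - π/6)^6/720 + e^(π/6)·(x - π/6)^7/5040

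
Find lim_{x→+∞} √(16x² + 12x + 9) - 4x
As x → +∞: multiply by the conjugate to get (12x+9)/(√(16x²+12x+9)+4x); the denominator ~ 8x, so the limit is 12/8 = 3/2.
Limit = 3/2.

Final answer: 3/2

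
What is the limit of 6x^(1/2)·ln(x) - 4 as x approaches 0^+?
The product is a 0·∞ indeterminate form at x → 0⁺.
Rewrite the product as 6·ln(x) / x^(-1/2) and apply L'Hôpital, or use the standard hierarchy x^(-1/2) ≫ |ln x| as x → 0⁺.
The indeterminate product → 0, so the limit = -4.

Final answer: -4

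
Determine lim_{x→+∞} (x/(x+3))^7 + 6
As x → +∞: x/(x+3) = 1/(1 + 3/x) → 1, and the 7th power of a limit-1 base also → 1; with the additive constant, 1 + 6 = 7.
Limit = 7.

Final answer: 7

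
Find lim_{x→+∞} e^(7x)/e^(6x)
This is an ∞/∞ indeterminate form as x → +∞.
Rewrite e^(7x)/e^(6x) = e^((7−6)x) = e^(x); the exponent coefficient is 1 > 0 so e^(x) → ∞.
Limit = ∞.

Final answer: ∞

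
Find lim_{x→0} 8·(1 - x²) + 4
Direct substitution at x = 0 gives 12.

Final answer: 12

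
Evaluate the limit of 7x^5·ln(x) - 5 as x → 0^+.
The product is a 0·∞ indeterminate form at x → 0⁺.
Rewrite the product as 7·ln(x) / x^(-5) and apply L'Hôpital, or use the standard hierarchy x^(-5) ≫ |ln x| as x → 0⁺.
The indeterminate product → 0, so the limit = -5.

Final answer: -5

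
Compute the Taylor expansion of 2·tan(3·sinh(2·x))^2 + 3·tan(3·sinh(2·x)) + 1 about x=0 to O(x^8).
280328·x^7/5 + 199552·x^6/5 + 17724·x^5/5 + 1824·x^4 + 228·x^3 + 72·x^2 + 18·x + 1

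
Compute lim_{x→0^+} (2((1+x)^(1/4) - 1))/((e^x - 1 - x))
Both numerator and denominator → 0 as x → 0^+; this is a 0/0 indeterminate form.
Expand each to leading order near x = 0: numerator ~ x/2, denominator ~ x^2/2.
The limit of the ratio is ∞.

Final answer: ∞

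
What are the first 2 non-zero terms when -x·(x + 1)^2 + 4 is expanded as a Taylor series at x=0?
4 - x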